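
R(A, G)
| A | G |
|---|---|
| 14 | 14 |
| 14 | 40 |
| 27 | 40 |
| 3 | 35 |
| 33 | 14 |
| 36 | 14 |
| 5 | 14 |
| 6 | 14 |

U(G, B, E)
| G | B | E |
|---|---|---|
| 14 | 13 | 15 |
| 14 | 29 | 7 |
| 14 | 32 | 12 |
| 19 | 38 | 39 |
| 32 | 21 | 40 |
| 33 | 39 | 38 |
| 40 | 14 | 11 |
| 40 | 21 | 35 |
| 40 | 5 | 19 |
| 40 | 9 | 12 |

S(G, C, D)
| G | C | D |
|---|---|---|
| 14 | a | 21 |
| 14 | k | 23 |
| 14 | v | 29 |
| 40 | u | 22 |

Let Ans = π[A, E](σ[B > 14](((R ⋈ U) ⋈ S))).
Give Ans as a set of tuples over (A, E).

{(14, 12), (14, 35), (14, 7), (27, 35), (33, 12), (33, 7), (36, 12), (36, 7), (5, 12), (5, 7), (6, 12), (6, 7)}

Natural join on G: {(14, 14, 13, 15), (14, 14, 29, 7), (14, 14, 32, 12), (14, 40, 14, 11), (14, 40, 21, 35), (14, 40, 5, 19), (14, 40, 9, 12), (27, 40, 14, 11), (27, 40, 21, 35), (27, 40, 5, 19), (27, 40, 9, 12), (33, 14, 13, 15), (33, 14, 29, 7), (33, 14, 32, 12), (36, 14, 13, 15), (36, 14, 29, 7), (36, 14, 32, 12), (5, 14, 13, 15), (5, 14, 29, 7), (5, 14, 32, 12), (6, 14, 13, 15), (6, 14, 29, 7), (6, 14, 32, 12)}
Natural join on G: {(14, 14, 13, 15, a, 21), (14, 14, 13, 15, k, 23), (14, 14, 13, 15, v, 29), (14, 14, 29, 7, a, 21), (14, 14, 29, 7, k, 23), (14, 14, 29, 7, v, 29), (14, 14, 32, 12, a, 21), (14, 14, 32, 12, k, 23), (14, 14, 32, 12, v, 29), (14, 40, 14, 11, u, 22), (14, 40, 21, 35, u, 22), (14, 40, 5, 19, u, 22), (14, 40, 9, 12, u, 22), (27, 40, 14, 11, u, 22), (27, 40, 21, 35, u, 22), (27, 40, 5, 19, u, 22), (27, 40, 9, 12, u, 22), (33, 14, 13, 15, a, 21), (33, 14, 13, 15, k, 23), (33, 14, 13, 15, v, 29), (33, 14, 29, 7, a, 21), (33, 14, 29, 7, k, 23), (33, 14, 29, 7, v, 29), (33, 14, 32, 12, a, 21), (33, 14, 32, 12, k, 23), (33, 14, 32, 12, v, 29), (36, 14, 13, 15, a, 21), (36, 14, 13, 15, k, 23), (36, 14, 13, 15, v, 29), (36, 14, 29, 7, a, 21), (36, 14, 29, 7, k, 23), (36, 14, 29, 7, v, 29), (36, 14, 32, 12, a, 21), (36, 14, 32, 12, k, 23), (36, 14, 32, 12, v, 29), (5, 14, 13, 15, a, 21), (5, 14, 13, 15, k, 23), (5, 14, 13, 15, v, 29), (5, 14, 29, 7, a, 21), (5, 14, 29, 7, k, 23), (5, 14, 29, 7, v, 29), (5, 14, 32, 12, a, 21), (5, 14, 32, 12, k, 23), (5, 14, 32, 12, v, 29), (6, 14, 13, 15, a, 21), (6, 14, 13, 15, k, 23), (6, 14, 13, 15, v, 29), (6, 14, 29, 7, a, 21), (6, 14, 29, 7, k, 23), (6, 14, 29, 7, v, 29), (6, 14, 32, 12, a, 21), (6, 14, 32, 12, k, 23), (6, 14, 32, 12, v, 29)}
Filtering on B > 14 leaves {(14, 14, 29, 7, a, 21), (14, 14, 29, 7, k, 23), (14, 14, 29, 7, v, 29), (14, 14, 32, 12, a, 21), (14, 14, 32, 12, k, 23), (14, 14, 32, 12, v, 29), (14, 40, 21, 35, u, 22), (27, 40, 21, 35, u, 22), (33, 14, 29, 7, a, 21), (33, 14, 29, 7, k, 23), (33, 14, 29, 7, v, 29), (33, 14, 32, 12, a, 21), (33, 14, 32, 12, k, 23), (33, 14, 32, 12, v, 29), (36, 14, 29, 7, a, 21), (36, 14, 29, 7, k, 23), (36, 14, 29, 7, v, 29), (36, 14, 32, 12, a, 21), (36, 14, 32, 12, k, 23), (36, 14, 32, 12, v, 29), (5, 14, 29, 7, a, 21), (5, 14, 29, 7, k, 23), (5, 14, 29, 7, v, 29), (5, 14, 32, 12, a, 21), (5, 14, 32, 12, k, 23), (5, 14, 32, 12, v, 29), (6, 14, 29, 7, a, 21), (6, 14, 29, 7, k, 23), (6, 14, 29, 7, v, 29), (6, 14, 32, 12, a, 21), (6, 14, 32, 12, k, 23), (6, 14, 32, 12, v, 29)}.
π_{A, E} gives {(14, 12), (14, 35), (14, 7), (27, 35), (33, 12), (33, 7), (36, 12), (36, 7), (5, 12), (5, 7), (6, 12), (6, 7)} (20 duplicate(s) eliminated).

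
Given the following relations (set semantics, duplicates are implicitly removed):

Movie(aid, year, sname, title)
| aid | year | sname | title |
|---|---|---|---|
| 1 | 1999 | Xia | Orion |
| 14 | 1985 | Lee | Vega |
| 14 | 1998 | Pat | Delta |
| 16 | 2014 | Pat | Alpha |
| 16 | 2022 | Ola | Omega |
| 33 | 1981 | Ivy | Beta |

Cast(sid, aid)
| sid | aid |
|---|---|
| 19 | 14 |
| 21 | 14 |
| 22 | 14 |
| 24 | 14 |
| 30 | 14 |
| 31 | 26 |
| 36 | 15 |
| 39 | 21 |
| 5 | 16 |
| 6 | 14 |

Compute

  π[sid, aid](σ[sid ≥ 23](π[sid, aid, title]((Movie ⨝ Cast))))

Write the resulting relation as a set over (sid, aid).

{(24, 14), (30, 14)}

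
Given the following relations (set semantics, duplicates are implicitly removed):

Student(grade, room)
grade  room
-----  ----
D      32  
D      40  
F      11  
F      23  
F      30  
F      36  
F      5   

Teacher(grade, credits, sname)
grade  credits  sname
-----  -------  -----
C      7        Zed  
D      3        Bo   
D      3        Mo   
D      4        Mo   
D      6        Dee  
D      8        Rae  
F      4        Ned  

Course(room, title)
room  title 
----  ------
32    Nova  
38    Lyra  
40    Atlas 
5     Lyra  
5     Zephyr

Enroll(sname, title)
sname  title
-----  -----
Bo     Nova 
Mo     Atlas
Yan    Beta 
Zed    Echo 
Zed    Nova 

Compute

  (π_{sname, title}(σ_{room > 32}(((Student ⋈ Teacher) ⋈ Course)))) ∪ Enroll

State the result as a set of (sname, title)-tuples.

{(Bo, Atlas), (Bo, Nova), (Dee, Atlas), (Mo, Atlas), (Rae, Atlas), (Yan, Beta), (Zed, Echo), (Zed, Nova)}

Natural join on grade: {(D, 32, 3, Bo), (D, 32, 3, Mo), (D, 32, 4, Mo), (D, 32, 6, Dee), (D, 32, 8, Rae), (D, 40, 3, Bo), (D, 40, 3, Mo), (D, 40, 4, Mo), (D, 40, 6, Dee), (D, 40, 8, Rae), (F, 11, 4, Ned), (F, 23, 4, Ned), (F, 30, 4, Ned), (F, 36, 4, Ned), (F, 5, 4, Ned)}
Natural join on room: {(D, 32, 3, Bo, Nova), (D, 32, 3, Mo, Nova), (D, 32, 4, Mo, Nova), (D, 32, 6, Dee, Nova), (D, 32, 8, Rae, Nova), (D, 40, 3, Bo, Atlas), (D, 40, 3, Mo, Atlas), (D, 40, 4, Mo, Atlas), (D, 40, 6, Dee, Atlas), (D, 40, 8, Rae, Atlas), (F, 5, 4, Ned, Lyra), (F, 5, 4, Ned, Zephyr)}
Filtering on room > 32 leaves {(D, 40, 3, Bo, Atlas), (D, 40, 3, Mo, Atlas), (D, 40, 4, Mo, Atlas), (D, 40, 6, Dee, Atlas), (D, 40, 8, Rae, Atlas)}.
π_{sname, title} gives {(Bo, Atlas), (Dee, Atlas), (Mo, Atlas), (Rae, Atlas)} (1 duplicate(s) eliminated).
Union: {(Bo, Atlas), (Dee, Atlas), (Mo, Atlas), (Rae, Atlas)} with {(Bo, Nova), (Mo, Atlas), (Yan, Beta), (Zed, Echo), (Zed, Nova)} → {(Bo, Atlas), (Bo, Nova), (Dee, Atlas), (Mo, Atlas), (Rae, Atlas), (Yan, Beta), (Zed, Echo), (Zed, Nova)}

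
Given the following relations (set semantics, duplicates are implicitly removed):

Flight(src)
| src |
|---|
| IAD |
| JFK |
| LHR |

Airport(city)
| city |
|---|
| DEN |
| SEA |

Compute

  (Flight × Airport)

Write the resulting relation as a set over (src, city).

{(IAD, DEN), (IAD, SEA), (JFK, DEN), (JFK, SEA), (LHR, DEN), (LHR, SEA)}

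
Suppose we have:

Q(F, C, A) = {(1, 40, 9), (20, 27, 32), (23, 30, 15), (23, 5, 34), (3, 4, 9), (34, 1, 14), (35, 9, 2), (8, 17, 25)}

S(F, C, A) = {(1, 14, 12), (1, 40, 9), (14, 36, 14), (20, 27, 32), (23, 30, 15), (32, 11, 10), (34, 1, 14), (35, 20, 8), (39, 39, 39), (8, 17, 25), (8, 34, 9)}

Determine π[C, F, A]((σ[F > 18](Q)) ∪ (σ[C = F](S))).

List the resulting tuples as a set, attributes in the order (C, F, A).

{(1, 34, 14), (27, 20, 32), (30, 23, 15), (39, 39, 39), (5, 23, 34), (9, 35, 2)}

Selection F > 18: {(20, 27, 32), (23, 30, 15), (23, 5, 34), (34, 1, 14), (35, 9, 2)}
Selection C = F: {(39, 39, 39)}
Union: {(20, 27, 32), (23, 30, 15), (23, 5, 34), (34, 1, 14), (35, 9, 2)} with {(39, 39, 39)} → {(20, 27, 32), (23, 30, 15), (23, 5, 34), (34, 1, 14), (35, 9, 2), (39, 39, 39)}
Projecting to C, F, A: {(1, 34, 14), (27, 20, 32), (30, 23, 15), (39, 39, 39), (5, 23, 34), (9, 35, 2)}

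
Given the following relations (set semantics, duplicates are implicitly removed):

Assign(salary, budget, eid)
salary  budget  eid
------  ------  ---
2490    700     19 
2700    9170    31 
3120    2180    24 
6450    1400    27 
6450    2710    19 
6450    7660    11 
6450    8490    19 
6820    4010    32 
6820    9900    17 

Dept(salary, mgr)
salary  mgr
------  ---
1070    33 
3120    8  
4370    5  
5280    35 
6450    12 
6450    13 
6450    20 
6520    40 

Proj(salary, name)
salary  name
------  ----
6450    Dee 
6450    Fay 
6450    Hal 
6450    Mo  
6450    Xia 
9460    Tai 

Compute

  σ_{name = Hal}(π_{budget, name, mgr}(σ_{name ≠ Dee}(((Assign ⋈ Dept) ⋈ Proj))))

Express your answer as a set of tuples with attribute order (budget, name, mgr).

Natural join on salary: {(3120, 2180, 24, 8), (6450, 1400, 27, 12), (6450, 1400, 27, 13), (6450, 1400, 27, 20), (6450, 2710, 19, 12), (6450, 2710, 19, 13), (6450, 2710, 19, 20), (6450, 7660, 11, 12), (6450, 7660, 11, 13), (6450, 7660, 11, 20), (6450, 8490, 19, 12), (6450, 8490, 19, 13), (6450, 8490, 19, 20)}
Natural join on salary: {(6450, 1400, 27, 12, Dee), (6450, 1400, 27, 12, Fay), (6450, 1400, 27, 12, Hal), (6450, 1400, 27, 12, Mo), (6450, 1400, 27, 12, Xia), (6450, 1400, 27, 13, Dee), (6450, 1400, 27, 13, Fay), (6450, 1400, 27, 13, Hal), (6450, 1400, 27, 13, Mo), (6450, 1400, 27, 13, Xia), (6450, 1400, 27, 20, Dee), (6450, 1400, 27, 20, Fay), (6450, 1400, 27, 20, Hal), (6450, 1400, 27, 20, Mo), (6450, 1400, 27, 20, Xia), (6450, 2710, 19, 12, Dee), (6450, 2710, 19, 12, Fay), (6450, 2710, 19, 12, Hal), (6450, 2710, 19, 12, Mo), (6450, 2710, 19, 12, Xia), (6450, 2710, 19, 13, Dee), (6450, 2710, 19, 13, Fay), (6450, 2710, 19, 13, Hal), (6450, 2710, 19, 13, Mo), (6450, 2710, 19, 13, Xia), (6450, 2710, 19, 20, Dee), (6450, 2710, 19, 20, Fay), (6450, 2710, 19, 20, Hal), (6450, 2710, 19, 20, Mo), (6450, 2710, 19, 20, Xia), (6450, 7660, 11, 12, Dee), (6450, 7660, 11, 12, Fay), (6450, 7660, 11, 12, Hal), (6450, 7660, 11, 12, Mo), (6450, 7660, 11, 12, Xia), (6450, 7660, 11, 13, Dee), (6450, 7660, 11, 13, Fay), (6450, 7660, 11, 13, Hal), (6450, 7660, 11, 13, Mo), (6450, 7660, 11, 13, Xia), (6450, 7660, 11, 20, Dee), (6450, 7660, 11, 20, Fay), (6450, 7660, 11, 20, Hal), (6450, 7660, 11, 20, Mo), (6450, 7660, 11, 20, Xia), (6450, 8490, 19, 12, Dee), (6450, 8490, 19, 12, Fay), (6450, 8490, 19, 12, Hal), (6450, 8490, 19, 12, Mo), (6450, 8490, 19, 12, Xia), (6450, 8490, 19, 13, Dee), (6450, 8490, 19, 13, Fay), (6450, 8490, 19, 13, Hal), (6450, 8490, 19, 13, Mo), (6450, 8490, 19, 13, Xia), (6450, 8490, 19, 20, Dee), (6450, 8490, 19, 20, Fay), (6450, 8490, 19, 20, Hal), (6450, 8490, 19, 20, Mo), (6450, 8490, 19, 20, Xia)}
Filtering on name ≠ Dee leaves {(6450, 1400, 27, 12, Fay), (6450, 1400, 27, 12, Hal), (6450, 1400, 27, 12, Mo), (6450, 1400, 27, 12, Xia), (6450, 1400, 27, 13, Fay), (6450, 1400, 27, 13, Hal), (6450, 1400, 27, 13, Mo), (6450, 1400, 27, 13, Xia), (6450, 1400, 27, 20, Fay), (6450, 1400, 27, 20, Hal), (6450, 1400, 27, 20, Mo), (6450, 1400, 27, 20, Xia), (6450, 2710, 19, 12, Fay), (6450, 2710, 19, 12, Hal), (6450, 2710, 19, 12, Mo), (6450, 2710, 19, 12, Xia), (6450, 2710, 19, 13, Fay), (6450, 2710, 19, 13, Hal), (6450, 2710, 19, 13, Mo), (6450, 2710, 19, 13, Xia), (6450, 2710, 19, 20, Fay), (6450, 2710, 19, 20, Hal), (6450, 2710, 19, 20, Mo), (6450, 2710, 19, 20, Xia), (6450, 7660, 11, 12, Fay), (6450, 7660, 11, 12, Hal), (6450, 7660, 11, 12, Mo), (6450, 7660, 11, 12, Xia), (6450, 7660, 11, 13, Fay), (6450, 7660, 11, 13, Hal), (6450, 7660, 11, 13, Mo), (6450, 7660, 11, 13, Xia), (6450, 7660, 11, 20, Fay), (6450, 7660, 11, 20, Hal), (6450, 7660, 11, 20, Mo), (6450, 7660, 11, 20, Xia), (6450, 8490, 19, 12, Fay), (6450, 8490, 19, 12, Hal), (6450, 8490, 19, 12, Mo), (6450, 8490, 19, 12, Xia), (6450, 8490, 19, 13, Fay), (6450, 8490, 19, 13, Hal), (6450, 8490, 19, 13, Mo), (6450, 8490, 19, 13, Xia), (6450, 8490, 19, 20, Fay), (6450, 8490, 19, 20, Hal), (6450, 8490, 19, 20, Mo), (6450, 8490, 19, 20, Xia)}.
Projecting to budget, name, mgr: {(1400, Fay, 12), (1400, Fay, 13), (1400, Fay, 20), (1400, Hal, 12), (1400, Hal, 13), (1400, Hal, 20), (1400, Mo, 12), (1400, Mo, 13), (1400, Mo, 20), (1400, Xia, 12), (1400, Xia, 13), (1400, Xia, 20), (2710, Fay, 12), (2710, Fay, 13), (2710, Fay, 20), (2710, Hal, 12), (2710, Hal, 13), (2710, Hal, 20), (2710, Mo, 12), (2710, Mo, 13), (2710, Mo, 20), (2710, Xia, 12), (2710, Xia, 13), (2710, Xia, 20), (7660, Fay, 12), (7660, Fay, 13), (7660, Fay, 20), (7660, Hal, 12), (7660, Hal, 13), (7660, Hal, 20), (7660, Mo, 12), (7660, Mo, 13), (7660, Mo, 20), (7660, Xia, 12), (7660, Xia, 13), (7660, Xia, 20), (8490, Fay, 12), (8490, Fay, 13), (8490, Fay, 20), (8490, Hal, 12), (8490, Hal, 13), (8490, Hal, 20), (8490, Mo, 12), (8490, Mo, 13), (8490, Mo, 20), (8490, Xia, 12), (8490, Xia, 13), (8490, Xia, 20)}
Filtering on name = Hal leaves {(1400, Hal, 12), (1400, Hal, 13), (1400, Hal, 20), (2710, Hal, 12), (2710, Hal, 13), (2710, Hal, 20), (7660, Hal, 12), (7660, Hal, 13), (7660, Hal, 20), (8490, Hal, 12), (8490, Hal, 13), (8490, Hal, 20)}.

{(1400, Hal, 12), (1400, Hal, 13), (1400, Hal, 20), (2710, Hal, 12), (2710, Hal, 13), (2710, Hal, 20), (7660, Hal, 12), (7660, Hal, 13), (7660, Hal, 20), (8490, Hal, 12), (8490, Hal, 13), (8490, Hal, 20)}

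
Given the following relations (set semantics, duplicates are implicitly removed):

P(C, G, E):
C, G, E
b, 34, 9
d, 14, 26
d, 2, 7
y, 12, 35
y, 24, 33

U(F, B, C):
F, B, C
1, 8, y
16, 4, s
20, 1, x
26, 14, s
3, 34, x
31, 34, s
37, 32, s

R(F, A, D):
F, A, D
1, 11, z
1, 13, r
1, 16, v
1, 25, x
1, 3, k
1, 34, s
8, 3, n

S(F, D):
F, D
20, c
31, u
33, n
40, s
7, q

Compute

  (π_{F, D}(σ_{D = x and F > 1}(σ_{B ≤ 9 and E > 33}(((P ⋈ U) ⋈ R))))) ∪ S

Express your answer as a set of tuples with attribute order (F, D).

Joining P and U on C yields {(y, 12, 35, 1, 8), (y, 24, 33, 1, 8)}.
Joining (P ⋈ U) and R on F yields {(y, 12, 35, 1, 8, 11, z), (y, 12, 35, 1, 8, 13, r), (y, 12, 35, 1, 8, 16, v), (y, 12, 35, 1, 8, 25, x), (y, 12, 35, 1, 8, 3, k), (y, 12, 35, 1, 8, 34, s), (y, 24, 33, 1, 8, 11, z), (y, 24, 33, 1, 8, 13, r), (y, 24, 33, 1, 8, 16, v), (y, 24, 33, 1, 8, 25, x), (y, 24, 33, 1, 8, 3, k), (y, 24, 33, 1, 8, 34, s)}.
σ[B ≤ 9 and E > 33]: keep tuples satisfying B ≤ 9 and E > 33 → {(y, 12, 35, 1, 8, 11, z), (y, 12, 35, 1, 8, 13, r), (y, 12, 35, 1, 8, 16, v), (y, 12, 35, 1, 8, 25, x), (y, 12, 35, 1, 8, 3, k), (y, 12, 35, 1, 8, 34, s)}
σ[D = x and F > 1]: keep tuples satisfying D = x and F > 1 → {}
Projecting to F, D: {}
Taking the union: {(20, c), (31, u), (33, n), (40, s), (7, q)}

{(20, c), (31, u), (33, n), (40, s), (7, q)}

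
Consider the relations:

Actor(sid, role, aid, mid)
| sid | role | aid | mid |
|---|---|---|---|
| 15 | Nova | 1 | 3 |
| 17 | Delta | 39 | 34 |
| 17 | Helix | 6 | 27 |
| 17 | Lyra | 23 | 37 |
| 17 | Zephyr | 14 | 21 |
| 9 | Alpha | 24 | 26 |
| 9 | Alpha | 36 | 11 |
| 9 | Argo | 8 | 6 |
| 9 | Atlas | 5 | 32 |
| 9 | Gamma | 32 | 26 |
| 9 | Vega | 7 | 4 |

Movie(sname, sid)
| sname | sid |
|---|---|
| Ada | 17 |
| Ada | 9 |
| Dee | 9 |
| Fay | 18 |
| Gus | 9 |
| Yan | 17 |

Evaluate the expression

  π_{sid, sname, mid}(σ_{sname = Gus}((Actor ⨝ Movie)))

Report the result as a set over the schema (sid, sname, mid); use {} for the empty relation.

{(9, Gus, 11), (9, Gus, 26), (9, Gus, 32), (9, Gus, 4), (9, Gus, 6)}

Natural join on sid: {(17, Delta, 39, 34, Ada), (17, Delta, 39, 34, Yan), (17, Helix, 6, 27, Ada), (17, Helix, 6, 27, Yan), (17, Lyra, 23, 37, Ada), (17, Lyra, 23, 37, Yan), (17, Zephyr, 14, 21, Ada), (17, Zephyr, 14, 21, Yan), (9, Alpha, 24, 26, Ada), (9, Alpha, 24, 26, Dee), (9, Alpha, 24, 26, Gus), (9, Alpha, 36, 11, Ada), (9, Alpha, 36, 11, Dee), (9, Alpha, 36, 11, Gus), (9, Argo, 8, 6, Ada), (9, Argo, 8, 6, Dee), (9, Argo, 8, 6, Gus), (9, Atlas, 5, 32, Ada), (9, Atlas, 5, 32, Dee), (9, Atlas, 5, 32, Gus), (9, Gamma, 32, 26, Ada), (9, Gamma, 32, 26, Dee), (9, Gamma, 32, 26, Gus), (9, Vega, 7, 4, Ada), (9, Vega, 7, 4, Dee), (9, Vega, 7, 4, Gus)}
Apply σ_{sname = Gus}; surviving tuples: {(9, Alpha, 24, 26, Gus), (9, Alpha, 36, 11, Gus), (9, Argo, 8, 6, Gus), (9, Atlas, 5, 32, Gus), (9, Gamma, 32, 26, Gus), (9, Vega, 7, 4, Gus)}
π_{sid, sname, mid} gives {(9, Gus, 11), (9, Gus, 26), (9, Gus, 32), (9, Gus, 4), (9, Gus, 6)} (1 duplicate(s) eliminated).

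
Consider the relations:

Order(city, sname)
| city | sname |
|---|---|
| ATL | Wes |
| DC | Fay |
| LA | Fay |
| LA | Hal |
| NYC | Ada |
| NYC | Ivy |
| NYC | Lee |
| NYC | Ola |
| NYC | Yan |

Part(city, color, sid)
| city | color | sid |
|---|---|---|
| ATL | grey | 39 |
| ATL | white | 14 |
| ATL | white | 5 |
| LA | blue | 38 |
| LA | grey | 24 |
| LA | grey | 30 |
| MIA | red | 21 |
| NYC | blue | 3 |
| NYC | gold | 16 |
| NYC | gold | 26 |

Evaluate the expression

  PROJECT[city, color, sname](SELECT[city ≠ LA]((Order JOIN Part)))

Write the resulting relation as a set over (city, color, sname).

{(ATL, grey, Wes), (ATL, white, Wes), (NYC, blue, Ada), (NYC, blue, Ivy), (NYC, blue, Lee), (NYC, blue, Ola), (NYC, blue, Yan), (NYC, gold, Ada), (NYC, gold, Ivy), (NYC, gold, Lee), (NYC, gold, Ola), (NYC, gold, Yan)}

Natural join on city: {(ATL, Wes, grey, 39), (ATL, Wes, white, 14), (ATL, Wes, white, 5), (LA, Fay, blue, 38), (LA, Fay, grey, 24), (LA, Fay, grey, 30), (LA, Hal, blue, 38), (LA, Hal, grey, 24), (LA, Hal, grey, 30), (NYC, Ada, blue, 3), (NYC, Ada, gold, 16), (NYC, Ada, gold, 26), (NYC, Ivy, blue, 3), (NYC, Ivy, gold, 16), (NYC, Ivy, gold, 26), (NYC, Lee, blue, 3), (NYC, Lee, gold, 16), (NYC, Lee, gold, 26), (NYC, Ola, blue, 3), (NYC, Ola, gold, 16), (NYC, Ola, gold, 26), (NYC, Yan, blue, 3), (NYC, Yan, gold, 16), (NYC, Yan, gold, 26)}
Apply σ_{city ≠ LA}; surviving tuples: {(ATL, Wes, grey, 39), (ATL, Wes, white, 14), (ATL, Wes, white, 5), (NYC, Ada, blue, 3), (NYC, Ada, gold, 16), (NYC, Ada, gold, 26), (NYC, Ivy, blue, 3), (NYC, Ivy, gold, 16), (NYC, Ivy, gold, 26), (NYC, Lee, blue, 3), (NYC, Lee, gold, 16), (NYC, Lee, gold, 26), (NYC, Ola, blue, 3), (NYC, Ola, gold, 16), (NYC, Ola, gold, 26), (NYC, Yan, blue, 3), (NYC, Yan, gold, 16), (NYC, Yan, gold, 26)}
Projecting to city, color, sname (6 duplicate(s) eliminated): {(ATL, grey, Wes), (ATL, white, Wes), (NYC, blue, Ada), (NYC, blue, Ivy), (NYC, blue, Lee), (NYC, blue, Ola), (NYC, blue, Yan), (NYC, gold, Ada), (NYC, gold, Ivy), (NYC, gold, Lee), (NYC, gold, Ola), (NYC, gold, Yan)}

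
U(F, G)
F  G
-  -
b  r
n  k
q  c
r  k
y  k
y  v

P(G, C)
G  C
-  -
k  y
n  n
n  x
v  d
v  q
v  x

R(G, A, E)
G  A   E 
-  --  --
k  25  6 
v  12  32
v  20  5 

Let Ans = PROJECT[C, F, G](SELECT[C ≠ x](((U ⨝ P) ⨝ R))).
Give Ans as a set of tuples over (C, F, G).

U ⋈ P (natural join on G): {(n, k, y), (r, k, y), (y, k, y), (y, v, d), (y, v, q), (y, v, x)}
(U ⨝ P) ⋈ R (natural join on G): {(n, k, y, 25, 6), (r, k, y, 25, 6), (y, k, y, 25, 6), (y, v, d, 12, 32), (y, v, d, 20, 5), (y, v, q, 12, 32), (y, v, q, 20, 5), (y, v, x, 12, 32), (y, v, x, 20, 5)}
σ[C ≠ x]: keep tuples satisfying C ≠ x → {(n, k, y, 25, 6), (r, k, y, 25, 6), (y, k, y, 25, 6), (y, v, d, 12, 32), (y, v, d, 20, 5), (y, v, q, 12, 32), (y, v, q, 20, 5)}
π[C, F, G]: project onto (C, F, G) (2 duplicate(s) eliminated) → {(d, y, v), (q, y, v), (y, n, k), (y, r, k), (y, y, k)}

{(d, y, v), (q, y, v), (y, n, k), (y, r, k), (y, y, k)}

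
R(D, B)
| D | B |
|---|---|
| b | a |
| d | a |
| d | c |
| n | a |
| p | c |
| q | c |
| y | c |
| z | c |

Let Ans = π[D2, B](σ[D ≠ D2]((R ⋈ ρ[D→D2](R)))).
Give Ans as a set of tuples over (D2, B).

ρ[D→D2]: schema becomes (D2, B); tuples unchanged.
Joining R and ρ[D→D2](R) on B yields {(b, a, b), (b, a, d), (b, a, n), (d, a, b), (d, a, d), (d, a, n), (d, c, d), (d, c, p), (d, c, q), (d, c, y), (d, c, z), (n, a, b), (n, a, d), (n, a, n), (p, c, d), (p, c, p), (p, c, q), (p, c, y), (p, c, z), (q, c, d), (q, c, p), (q, c, q), (q, c, y), (q, c, z), (y, c, d), (y, c, p), (y, c, q), (y, c, y), (y, c, z), (z, c, d), (z, c, p), (z, c, q), (z, c, y), (z, c, z)}.
σ[D ≠ D2]: keep tuples satisfying D ≠ D2 → {(b, a, d), (b, a, n), (d, a, b), (d, a, n), (d, c, p), (d, c, q), (d, c, y), (d, c, z), (n, a, b), (n, a, d), (p, c, d), (p, c, q), (p, c, y), (p, c, z), (q, c, d), (q, c, p), (q, c, y), (q, c, z), (y, c, d), (y, c, p), (y, c, q), (y, c, z), (z, c, d), (z, c, p), (z, c, q), (z, c, y)}
Projecting to D2, B (18 duplicate(s) eliminated): {(b, a), (d, a), (d, c), (n, a), (p, c), (q, c), (y, c), (z, c)}

{(b, a), (d, a), (d, c), (n, a), (p, c), (q, c), (y, c), (z, c)}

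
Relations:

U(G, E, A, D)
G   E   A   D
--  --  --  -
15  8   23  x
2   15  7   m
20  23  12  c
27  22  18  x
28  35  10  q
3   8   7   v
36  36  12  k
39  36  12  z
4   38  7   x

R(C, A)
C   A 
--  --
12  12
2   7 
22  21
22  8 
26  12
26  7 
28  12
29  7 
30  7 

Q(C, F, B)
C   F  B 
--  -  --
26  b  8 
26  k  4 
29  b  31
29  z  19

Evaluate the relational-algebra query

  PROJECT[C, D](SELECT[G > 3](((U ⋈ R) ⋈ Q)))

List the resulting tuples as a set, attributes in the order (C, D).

Joining U and R on A yields {(2, 15, 7, m, 2), (2, 15, 7, m, 26), (2, 15, 7, m, 29), (2, 15, 7, m, 30), (20, 23, 12, c, 12), (20, 23, 12, c, 26), (20, 23, 12, c, 28), (3, 8, 7, v, 2), (3, 8, 7, v, 26), (3, 8, 7, v, 29), (3, 8, 7, v, 30), (36, 36, 12, k, 12), (36, 36, 12, k, 26), (36, 36, 12, k, 28), (39, 36, 12, z, 12), (39, 36, 12, z, 26), (39, 36, 12, z, 28), (4, 38, 7, x, 2), (4, 38, 7, x, 26), (4, 38, 7, x, 29), (4, 38, 7, x, 30)}.
Joining (U ⋈ R) and Q on C yields {(2, 15, 7, m, 26, b, 8), (2, 15, 7, m, 26, k, 4), (2, 15, 7, m, 29, b, 31), (2, 15, 7, m, 29, z, 19), (20, 23, 12, c, 26, b, 8), (20, 23, 12, c, 26, k, 4), (3, 8, 7, v, 26, b, 8), (3, 8, 7, v, 26, k, 4), (3, 8, 7, v, 29, b, 31), (3, 8, 7, v, 29, z, 19), (36, 36, 12, k, 26, b, 8), (36, 36, 12, k, 26, k, 4), (39, 36, 12, z, 26, b, 8), (39, 36, 12, z, 26, k, 4), (4, 38, 7, x, 26, b, 8), (4, 38, 7, x, 26, k, 4), (4, 38, 7, x, 29, b, 31), (4, 38, 7, x, 29, z, 19)}.
Selection G > 3: {(20, 23, 12, c, 26, b, 8), (20, 23, 12, c, 26, k, 4), (36, 36, 12, k, 26, b, 8), (36, 36, 12, k, 26, k, 4), (39, 36, 12, z, 26, b, 8), (39, 36, 12, z, 26, k, 4), (4, 38, 7, x, 26, b, 8), (4, 38, 7, x, 26, k, 4), (4, 38, 7, x, 29, b, 31), (4, 38, 7, x, 29, z, 19)}
π_{C, D} gives {(26, c), (26, k), (26, x), (26, z), (29, x)} (5 duplicate(s) eliminated).

{(26, c), (26, k), (26, x), (26, z), (29, x)}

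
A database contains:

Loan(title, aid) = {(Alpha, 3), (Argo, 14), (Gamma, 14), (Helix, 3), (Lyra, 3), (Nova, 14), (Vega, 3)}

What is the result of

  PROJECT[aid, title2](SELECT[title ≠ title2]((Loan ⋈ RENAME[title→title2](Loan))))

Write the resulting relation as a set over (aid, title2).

ρ[title→title2]: schema becomes (title2, aid); tuples unchanged.
Natural join on aid: {(Alpha, 3, Alpha), (Alpha, 3, Helix), (Alpha, 3, Lyra), (Alpha, 3, Vega), (Argo, 14, Argo), (Argo, 14, Gamma), (Argo, 14, Nova), (Gamma, 14, Argo), (Gamma, 14, Gamma), (Gamma, 14, Nova), (Helix, 3, Alpha), (Helix, 3, Helix), (Helix, 3, Lyra), (Helix, 3, Vega), (Lyra, 3, Alpha), (Lyra, 3, Helix), (Lyra, 3, Lyra), (Lyra, 3, Vega), (Nova, 14, Argo), (Nova, 14, Gamma), (Nova, 14, Nova), (Vega, 3, Alpha), (Vega, 3, Helix), (Vega, 3, Lyra), (Vega, 3, Vega)}
Filtering on title ≠ title2 leaves {(Alpha, 3, Helix), (Alpha, 3, Lyra), (Alpha, 3, Vega), (Argo, 14, Gamma), (Argo, 14, Nova), (Gamma, 14, Argo), (Gamma, 14, Nova), (Helix, 3, Alpha), (Helix, 3, Lyra), (Helix, 3, Vega), (Lyra, 3, Alpha), (Lyra, 3, Helix), (Lyra, 3, Vega), (Nova, 14, Argo), (Nova, 14, Gamma), (Vega, 3, Alpha), (Vega, 3, Helix), (Vega, 3, Lyra)}.
Keep only column(s) aid, title2 (11 duplicate(s) eliminated): {(14, Argo), (14, Gamma), (14, Nova), (3, Alpha), (3, Helix), (3, Lyra), (3, Vega)}

{(14, Argo), (14, Gamma), (14, Nova), (3, Alpha), (3, Helix), (3, Lyra), (3, Vega)}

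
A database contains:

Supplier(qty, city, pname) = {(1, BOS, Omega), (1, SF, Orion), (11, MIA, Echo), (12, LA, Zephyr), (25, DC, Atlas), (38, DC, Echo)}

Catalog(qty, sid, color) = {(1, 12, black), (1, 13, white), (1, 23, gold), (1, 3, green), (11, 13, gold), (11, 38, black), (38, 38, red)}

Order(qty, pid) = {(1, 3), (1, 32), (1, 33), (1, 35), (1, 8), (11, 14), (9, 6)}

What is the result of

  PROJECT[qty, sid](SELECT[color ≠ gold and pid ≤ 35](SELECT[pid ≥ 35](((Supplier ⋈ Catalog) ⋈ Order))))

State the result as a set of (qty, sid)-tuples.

{(1, 12), (1, 13), (1, 3)}

Supplier ⋈ Catalog (natural join on qty): {(1, BOS, Omega, 12, black), (1, BOS, Omega, 13, white), (1, BOS, Omega, 23, gold), (1, BOS, Omega, 3, green), (1, SF, Orion, 12, black), (1, SF, Orion, 13, white), (1, SF, Orion, 23, gold), (1, SF, Orion, 3, green), (11, MIA, Echo, 13, gold), (11, MIA, Echo, 38, black), (38, DC, Echo, 38, red)}
(Supplier ⋈ Catalog) ⋈ Order (natural join on qty): {(1, BOS, Omega, 12, black, 3), (1, BOS, Omega, 12, black, 32), (1, BOS, Omega, 12, black, 33), (1, BOS, Omega, 12, black, 35), (1, BOS, Omega, 12, black, 8), (1, BOS, Omega, 13, white, 3), (1, BOS, Omega, 13, white, 32), (1, BOS, Omega, 13, white, 33), (1, BOS, Omega, 13, white, 35), (1, BOS, Omega, 13, white, 8), (1, BOS, Omega, 23, gold, 3), (1, BOS, Omega, 23, gold, 32), (1, BOS, Omega, 23, gold, 33), (1, BOS, Omega, 23, gold, 35), (1, BOS, Omega, 23, gold, 8), (1, BOS, Omega, 3, green, 3), (1, BOS, Omega, 3, green, 32), (1, BOS, Omega, 3, green, 33), (1, BOS, Omega, 3, green, 35), (1, BOS, Omega, 3, green, 8), (1, SF, Orion, 12, black, 3), (1, SF, Orion, 12, black, 32), (1, SF, Orion, 12, black, 33), (1, SF, Orion, 12, black, 35), (1, SF, Orion, 12, black, 8), (1, SF, Orion, 13, white, 3), (1, SF, Orion, 13, white, 32), (1, SF, Orion, 13, white, 33), (1, SF, Orion, 13, white, 35), (1, SF, Orion, 13, white, 8), (1, SF, Orion, 23, gold, 3), (1, SF, Orion, 23, gold, 32), (1, SF, Orion, 23, gold, 33), (1, SF, Orion, 23, gold, 35), (1, SF, Orion, 23, gold, 8), (1, SF, Orion, 3, green, 3), (1, SF, Orion, 3, green, 32), (1, SF, Orion, 3, green, 33), (1, SF, Orion, 3, green, 35), (1, SF, Orion, 3, green, 8), (11, MIA, Echo, 13, gold, 14), (11, MIA, Echo, 38, black, 14)}
Apply σ_{pid ≥ 35}; surviving tuples: {(1, BOS, Omega, 12, black, 35), (1, BOS, Omega, 13, white, 35), (1, BOS, Omega, 23, gold, 35), (1, BOS, Omega, 3, green, 35), (1, SF, Orion, 12, black, 35), (1, SF, Orion, 13, white, 35), (1, SF, Orion, 23, gold, 35), (1, SF, Orion, 3, green, 35)}
Apply σ_{color ≠ gold and pid ≤ 35}; surviving tuples: {(1, BOS, Omega, 12, black, 35), (1, BOS, Omega, 13, white, 35), (1, BOS, Omega, 3, green, 35), (1, SF, Orion, 12, black, 35), (1, SF, Orion, 13, white, 35), (1, SF, Orion, 3, green, 35)}
π[qty, sid]: project onto (qty, sid) (3 duplicate(s) eliminated) → {(1, 12), (1, 13), (1, 3)}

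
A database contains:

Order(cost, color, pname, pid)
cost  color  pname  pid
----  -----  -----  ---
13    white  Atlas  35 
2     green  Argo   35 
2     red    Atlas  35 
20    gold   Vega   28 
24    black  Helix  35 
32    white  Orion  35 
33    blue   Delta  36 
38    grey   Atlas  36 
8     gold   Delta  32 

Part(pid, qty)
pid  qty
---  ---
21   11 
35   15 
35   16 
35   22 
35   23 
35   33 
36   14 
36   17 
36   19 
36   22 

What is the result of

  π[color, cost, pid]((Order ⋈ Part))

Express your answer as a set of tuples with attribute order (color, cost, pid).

{(black, 24, 35), (blue, 33, 36), (green, 2, 35), (grey, 38, 36), (red, 2, 35), (white, 13, 35), (white, 32, 35)}

Joining Order and Part on pid yields {(13, white, Atlas, 35, 15), (13, white, Atlas, 35, 16), (13, white, Atlas, 35, 22), (13, white, Atlas, 35, 23), (13, white, Atlas, 35, 33), (2, green, Argo, 35, 15), (2, green, Argo, 35, 16), (2, green, Argo, 35, 22), (2, green, Argo, 35, 23), (2, green, Argo, 35, 33), (2, red, Atlas, 35, 15), (2, red, Atlas, 35, 16), (2, red, Atlas, 35, 22), (2, red, Atlas, 35, 23), (2, red, Atlas, 35, 33), (24, black, Helix, 35, 15), (24, black, Helix, 35, 16), (24, black, Helix, 35, 22), (24, black, Helix, 35, 23), (24, black, Helix, 35, 33), (32, white, Orion, 35, 15), (32, white, Orion, 35, 16), (32, white, Orion, 35, 22), (32, white, Orion, 35, 23), (32, white, Orion, 35, 33), (33, blue, Delta, 36, 14), (33, blue, Delta, 36, 17), (33, blue, Delta, 36, 19), (33, blue, Delta, 36, 22), (38, grey, Atlas, 36, 14), (38, grey, Atlas, 36, 17), (38, grey, Atlas, 36, 19), (38, grey, Atlas, 36, 22)}.
π_{color, cost, pid} gives {(black, 24, 35), (blue, 33, 36), (green, 2, 35), (grey, 38, 36), (red, 2, 35), (white, 13, 35), (white, 32, 35)} (26 duplicate(s) eliminated).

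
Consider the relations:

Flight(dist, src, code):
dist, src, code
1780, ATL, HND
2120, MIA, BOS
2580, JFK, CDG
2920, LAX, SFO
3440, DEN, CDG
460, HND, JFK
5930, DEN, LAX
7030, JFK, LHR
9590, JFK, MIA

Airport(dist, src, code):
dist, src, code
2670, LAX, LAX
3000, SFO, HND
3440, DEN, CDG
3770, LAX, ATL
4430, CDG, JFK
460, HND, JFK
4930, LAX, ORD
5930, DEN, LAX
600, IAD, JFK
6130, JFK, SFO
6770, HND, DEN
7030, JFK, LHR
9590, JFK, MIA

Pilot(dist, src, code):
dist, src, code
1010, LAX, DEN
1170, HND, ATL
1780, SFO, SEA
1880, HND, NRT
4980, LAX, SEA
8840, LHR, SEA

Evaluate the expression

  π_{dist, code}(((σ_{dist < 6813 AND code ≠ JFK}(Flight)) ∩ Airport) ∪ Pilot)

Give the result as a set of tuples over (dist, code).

{(1010, DEN), (1170, ATL), (1780, SEA), (1880, NRT), (3440, CDG), (4980, SEA), (5930, LAX), (8840, SEA)}

Apply σ_{dist < 6813 AND code ≠ JFK}; surviving tuples: {(1780, ATL, HND), (2120, MIA, BOS), (2580, JFK, CDG), (2920, LAX, SFO), (3440, DEN, CDG), (5930, DEN, LAX)}
Intersection: {(1780, ATL, HND), (2120, MIA, BOS), (2580, JFK, CDG), (2920, LAX, SFO), (3440, DEN, CDG), (5930, DEN, LAX)} with {(2670, LAX, LAX), (3000, SFO, HND), (3440, DEN, CDG), (3770, LAX, ATL), (4430, CDG, JFK), (460, HND, JFK), (4930, LAX, ORD), (5930, DEN, LAX), (600, IAD, JFK), (6130, JFK, SFO), (6770, HND, DEN), (7030, JFK, LHR), (9590, JFK, MIA)} → {(3440, DEN, CDG), (5930, DEN, LAX)}
Union: {(3440, DEN, CDG), (5930, DEN, LAX)} with {(1010, LAX, DEN), (1170, HND, ATL), (1780, SFO, SEA), (1880, HND, NRT), (4980, LAX, SEA), (8840, LHR, SEA)} → {(1010, LAX, DEN), (1170, HND, ATL), (1780, SFO, SEA), (1880, HND, NRT), (3440, DEN, CDG), (4980, LAX, SEA), (5930, DEN, LAX), (8840, LHR, SEA)}
π_{dist, code} gives {(1010, DEN), (1170, ATL), (1780, SEA), (1880, NRT), (3440, CDG), (4980, SEA), (5930, LAX), (8840, SEA)}.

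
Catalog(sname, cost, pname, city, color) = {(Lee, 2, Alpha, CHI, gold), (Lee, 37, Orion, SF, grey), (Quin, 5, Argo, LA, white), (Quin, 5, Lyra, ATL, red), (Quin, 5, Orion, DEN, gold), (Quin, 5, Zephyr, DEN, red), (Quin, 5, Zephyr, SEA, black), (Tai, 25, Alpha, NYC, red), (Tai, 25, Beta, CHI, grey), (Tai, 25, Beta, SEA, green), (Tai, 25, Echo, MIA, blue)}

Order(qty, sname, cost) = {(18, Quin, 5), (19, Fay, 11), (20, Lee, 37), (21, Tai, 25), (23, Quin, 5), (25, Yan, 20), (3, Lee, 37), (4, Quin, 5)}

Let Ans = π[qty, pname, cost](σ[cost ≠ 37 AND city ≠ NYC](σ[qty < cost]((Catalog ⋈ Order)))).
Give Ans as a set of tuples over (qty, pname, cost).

Catalog ⋈ Order (natural join on sname, cost): {(Lee, 37, Orion, SF, grey, 20), (Lee, 37, Orion, SF, grey, 3), (Quin, 5, Argo, LA, white, 18), (Quin, 5, Argo, LA, white, 23), (Quin, 5, Argo, LA, white, 4), (Quin, 5, Lyra, ATL, red, 18), (Quin, 5, Lyra, ATL, red, 23), (Quin, 5, Lyra, ATL, red, 4), (Quin, 5, Orion, DEN, gold, 18), (Quin, 5, Orion, DEN, gold, 23), (Quin, 5, Orion, DEN, gold, 4), (Quin, 5, Zephyr, DEN, red, 18), (Quin, 5, Zephyr, DEN, red, 23), (Quin, 5, Zephyr, DEN, red, 4), (Quin, 5, Zephyr, SEA, black, 18), (Quin, 5, Zephyr, SEA, black, 23), (Quin, 5, Zephyr, SEA, black, 4), (Tai, 25, Alpha, NYC, red, 21), (Tai, 25, Beta, CHI, grey, 21), (Tai, 25, Beta, SEA, green, 21), (Tai, 25, Echo, MIA, blue, 21)}
Filtering on qty < cost leaves {(Lee, 37, Orion, SF, grey, 20), (Lee, 37, Orion, SF, grey, 3), (Quin, 5, Argo, LA, white, 4), (Quin, 5, Lyra, ATL, red, 4), (Quin, 5, Orion, DEN, gold, 4), (Quin, 5, Zephyr, DEN, red, 4), (Quin, 5, Zephyr, SEA, black, 4), (Tai, 25, Alpha, NYC, red, 21), (Tai, 25, Beta, CHI, grey, 21), (Tai, 25, Beta, SEA, green, 21), (Tai, 25, Echo, MIA, blue, 21)}.
Filtering on cost ≠ 37 AND city ≠ NYC leaves {(Quin, 5, Argo, LA, white, 4), (Quin, 5, Lyra, ATL, red, 4), (Quin, 5, Orion, DEN, gold, 4), (Quin, 5, Zephyr, DEN, red, 4), (Quin, 5, Zephyr, SEA, black, 4), (Tai, 25, Beta, CHI, grey, 21), (Tai, 25, Beta, SEA, green, 21), (Tai, 25, Echo, MIA, blue, 21)}.
π[qty, pname, cost]: project onto (qty, pname, cost) (2 duplicate(s) eliminated) → {(21, Beta, 25), (21, Echo, 25), (4, Argo, 5), (4, Lyra, 5), (4, Orion, 5), (4, Zephyr, 5)}

{(21, Beta, 25), (21, Echo, 25), (4, Argo, 5), (4, Lyra, 5), (4, Orion, 5), (4, Zephyr, 5)}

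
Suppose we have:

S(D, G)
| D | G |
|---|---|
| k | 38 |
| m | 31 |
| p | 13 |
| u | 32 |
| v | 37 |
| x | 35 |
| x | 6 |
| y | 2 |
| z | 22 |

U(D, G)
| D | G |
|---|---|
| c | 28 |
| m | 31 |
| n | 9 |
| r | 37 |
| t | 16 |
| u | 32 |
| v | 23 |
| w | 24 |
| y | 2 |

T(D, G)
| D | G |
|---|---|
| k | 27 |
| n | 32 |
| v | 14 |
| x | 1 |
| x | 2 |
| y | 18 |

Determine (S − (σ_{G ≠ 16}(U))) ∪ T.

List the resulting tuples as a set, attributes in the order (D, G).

{(k, 27), (k, 38), (n, 32), (p, 13), (v, 14), (v, 37), (x, 1), (x, 2), (x, 35), (x, 6), (y, 18), (z, 22)}

Filtering on G ≠ 16 leaves {(c, 28), (m, 31), (n, 9), (r, 37), (u, 32), (v, 23), (w, 24), (y, 2)}.
Taking the difference: {(k, 38), (p, 13), (v, 37), (x, 35), (x, 6), (z, 22)}
Taking the union: {(k, 27), (k, 38), (n, 32), (p, 13), (v, 14), (v, 37), (x, 1), (x, 2), (x, 35), (x, 6), (y, 18), (z, 22)}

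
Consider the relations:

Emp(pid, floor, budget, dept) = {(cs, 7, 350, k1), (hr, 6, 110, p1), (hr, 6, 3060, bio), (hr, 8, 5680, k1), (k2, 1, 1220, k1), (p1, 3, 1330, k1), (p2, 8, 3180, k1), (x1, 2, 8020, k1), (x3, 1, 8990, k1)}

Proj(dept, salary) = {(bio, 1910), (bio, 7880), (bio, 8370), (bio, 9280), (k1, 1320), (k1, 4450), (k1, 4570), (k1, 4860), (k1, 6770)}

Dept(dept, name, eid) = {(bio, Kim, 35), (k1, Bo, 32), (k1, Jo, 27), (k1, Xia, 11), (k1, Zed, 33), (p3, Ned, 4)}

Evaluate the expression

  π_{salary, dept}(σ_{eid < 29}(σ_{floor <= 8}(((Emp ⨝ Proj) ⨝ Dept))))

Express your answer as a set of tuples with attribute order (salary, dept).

{(1320, k1), (4450, k1), (4570, k1), (4860, k1), (6770, k1)}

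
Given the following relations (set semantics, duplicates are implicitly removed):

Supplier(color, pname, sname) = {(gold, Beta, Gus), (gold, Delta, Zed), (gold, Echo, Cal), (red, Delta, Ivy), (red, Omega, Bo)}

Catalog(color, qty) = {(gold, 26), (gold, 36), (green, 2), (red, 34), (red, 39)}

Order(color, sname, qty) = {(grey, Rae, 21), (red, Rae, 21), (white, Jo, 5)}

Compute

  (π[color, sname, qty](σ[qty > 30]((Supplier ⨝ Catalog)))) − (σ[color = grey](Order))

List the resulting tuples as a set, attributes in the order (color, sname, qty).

{(gold, Cal, 36), (gold, Gus, 36), (gold, Zed, 36), (red, Bo, 34), (red, Bo, 39), (red, Ivy, 34), (red, Ivy, 39)}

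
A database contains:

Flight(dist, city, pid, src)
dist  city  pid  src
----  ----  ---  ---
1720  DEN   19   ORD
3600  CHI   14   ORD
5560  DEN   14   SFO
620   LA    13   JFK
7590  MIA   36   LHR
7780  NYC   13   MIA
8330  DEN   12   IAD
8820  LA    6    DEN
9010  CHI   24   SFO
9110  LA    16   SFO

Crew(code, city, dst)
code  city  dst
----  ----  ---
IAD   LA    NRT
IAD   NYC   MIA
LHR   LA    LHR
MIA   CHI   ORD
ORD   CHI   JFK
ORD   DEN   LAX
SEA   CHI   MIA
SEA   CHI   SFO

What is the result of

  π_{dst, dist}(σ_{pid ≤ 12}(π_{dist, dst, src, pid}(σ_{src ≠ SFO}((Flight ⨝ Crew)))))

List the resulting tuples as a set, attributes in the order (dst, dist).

Natural join on city: {(1720, DEN, 19, ORD, ORD, LAX), (3600, CHI, 14, ORD, MIA, ORD), (3600, CHI, 14, ORD, ORD, JFK), (3600, CHI, 14, ORD, SEA, MIA), (3600, CHI, 14, ORD, SEA, SFO), (5560, DEN, 14, SFO, ORD, LAX), (620, LA, 13, JFK, IAD, NRT), (620, LA, 13, JFK, LHR, LHR), (7780, NYC, 13, MIA, IAD, MIA), (8330, DEN, 12, IAD, ORD, LAX), (8820, LA, 6, DEN, IAD, NRT), (8820, LA, 6, DEN, LHR, LHR), (9010, CHI, 24, SFO, MIA, ORD), (9010, CHI, 24, SFO, ORD, JFK), (9010, CHI, 24, SFO, SEA, MIA), (9010, CHI, 24, SFO, SEA, SFO), (9110, LA, 16, SFO, IAD, NRT), (9110, LA, 16, SFO, LHR, LHR)}
σ[src ≠ SFO]: keep tuples satisfying src ≠ SFO → {(1720, DEN, 19, ORD, ORD, LAX), (3600, CHI, 14, ORD, MIA, ORD), (3600, CHI, 14, ORD, ORD, JFK), (3600, CHI, 14, ORD, SEA, MIA), (3600, CHI, 14, ORD, SEA, SFO), (620, LA, 13, JFK, IAD, NRT), (620, LA, 13, JFK, LHR, LHR), (7780, NYC, 13, MIA, IAD, MIA), (8330, DEN, 12, IAD, ORD, LAX), (8820, LA, 6, DEN, IAD, NRT), (8820, LA, 6, DEN, LHR, LHR)}
π_{dist, dst, src, pid} gives {(1720, LAX, ORD, 19), (3600, JFK, ORD, 14), (3600, MIA, ORD, 14), (3600, ORD, ORD, 14), (3600, SFO, ORD, 14), (620, LHR, JFK, 13), (620, NRT, JFK, 13), (7780, MIA, MIA, 13), (8330, LAX, IAD, 12), (8820, LHR, DEN, 6), (8820, NRT, DEN, 6)}.
σ[pid ≤ 12]: keep tuples satisfying pid ≤ 12 → {(8330, LAX, IAD, 12), (8820, LHR, DEN, 6), (8820, NRT, DEN, 6)}
π_{dst, dist} gives {(LAX, 8330), (LHR, 8820), (NRT, 8820)}.

{(LAX, 8330), (LHR, 8820), (NRT, 8820)}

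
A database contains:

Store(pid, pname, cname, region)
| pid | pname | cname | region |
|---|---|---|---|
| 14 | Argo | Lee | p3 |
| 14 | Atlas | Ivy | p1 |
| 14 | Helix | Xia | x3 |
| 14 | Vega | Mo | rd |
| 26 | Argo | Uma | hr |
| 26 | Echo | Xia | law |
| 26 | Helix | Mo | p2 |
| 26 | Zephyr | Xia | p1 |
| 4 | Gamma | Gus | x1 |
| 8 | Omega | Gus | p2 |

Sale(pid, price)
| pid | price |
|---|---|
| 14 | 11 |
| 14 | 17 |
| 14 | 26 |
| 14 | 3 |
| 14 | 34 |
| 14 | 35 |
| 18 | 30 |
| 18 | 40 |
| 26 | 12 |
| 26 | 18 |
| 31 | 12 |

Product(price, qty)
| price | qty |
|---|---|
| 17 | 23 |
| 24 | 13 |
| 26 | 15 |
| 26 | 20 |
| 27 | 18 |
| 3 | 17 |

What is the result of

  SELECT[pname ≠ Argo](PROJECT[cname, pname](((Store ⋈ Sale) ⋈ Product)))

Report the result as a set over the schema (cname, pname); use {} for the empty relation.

{(Ivy, Atlas), (Mo, Vega), (Xia, Helix)}

Joining Store and Sale on pid yields {(14, Argo, Lee, p3, 11), (14, Argo, Lee, p3, 17), (14, Argo, Lee, p3, 26), (14, Argo, Lee, p3, 3), (14, Argo, Lee, p3, 34), (14, Argo, Lee, p3, 35), (14, Atlas, Ivy, p1, 11), (14, Atlas, Ivy, p1, 17), (14, Atlas, Ivy, p1, 26), (14, Atlas, Ivy, p1, 3), (14, Atlas, Ivy, p1, 34), (14, Atlas, Ivy, p1, 35), (14, Helix, Xia, x3, 11), (14, Helix, Xia, x3, 17), (14, Helix, Xia, x3, 26), (14, Helix, Xia, x3, 3), (14, Helix, Xia, x3, 34), (14, Helix, Xia, x3, 35), (14, Vega, Mo, rd, 11), (14, Vega, Mo, rd, 17), (14, Vega, Mo, rd, 26), (14, Vega, Mo, rd, 3), (14, Vega, Mo, rd, 34), (14, Vega, Mo, rd, 35), (26, Argo, Uma, hr, 12), (26, Argo, Uma, hr, 18), (26, Echo, Xia, law, 12), (26, Echo, Xia, law, 18), (26, Helix, Mo, p2, 12), (26, Helix, Mo, p2, 18), (26, Zephyr, Xia, p1, 12), (26, Zephyr, Xia, p1, 18)}.
Joining (Store ⋈ Sale) and Product on price yields {(14, Argo, Lee, p3, 17, 23), (14, Argo, Lee, p3, 26, 15), (14, Argo, Lee, p3, 26, 20), (14, Argo, Lee, p3, 3, 17), (14, Atlas, Ivy, p1, 17, 23), (14, Atlas, Ivy, p1, 26, 15), (14, Atlas, Ivy, p1, 26, 20), (14, Atlas, Ivy, p1, 3, 17), (14, Helix, Xia, x3, 17, 23), (14, Helix, Xia, x3, 26, 15), (14, Helix, Xia, x3, 26, 20), (14, Helix, Xia, x3, 3, 17), (14, Vega, Mo, rd, 17, 23), (14, Vega, Mo, rd, 26, 15), (14, Vega, Mo, rd, 26, 20), (14, Vega, Mo, rd, 3, 17)}.
π_{cname, pname} gives {(Ivy, Atlas), (Lee, Argo), (Mo, Vega), (Xia, Helix)} (12 duplicate(s) eliminated).
Filtering on pname ≠ Argo leaves {(Ivy, Atlas), (Mo, Vega), (Xia, Helix)}.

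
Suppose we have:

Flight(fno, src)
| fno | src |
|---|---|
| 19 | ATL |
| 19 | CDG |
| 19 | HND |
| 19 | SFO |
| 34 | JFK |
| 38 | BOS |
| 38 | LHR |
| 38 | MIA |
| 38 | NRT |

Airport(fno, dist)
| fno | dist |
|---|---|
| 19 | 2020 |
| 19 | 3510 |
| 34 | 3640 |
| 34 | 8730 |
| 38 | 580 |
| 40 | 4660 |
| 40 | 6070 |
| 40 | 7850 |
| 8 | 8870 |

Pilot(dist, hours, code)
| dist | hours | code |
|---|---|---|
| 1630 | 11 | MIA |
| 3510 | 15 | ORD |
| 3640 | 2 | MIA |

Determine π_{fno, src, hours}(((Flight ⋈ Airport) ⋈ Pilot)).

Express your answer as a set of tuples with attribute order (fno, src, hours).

{(19, ATL, 15), (19, CDG, 15), (19, HND, 15), (19, SFO, 15), (34, JFK, 2)}

Flight ⋈ Airport (natural join on fno): {(19, ATL, 2020), (19, ATL, 3510), (19, CDG, 2020), (19, CDG, 3510), (19, HND, 2020), (19, HND, 3510), (19, SFO, 2020), (19, SFO, 3510), (34, JFK, 3640), (34, JFK, 8730), (38, BOS, 580), (38, LHR, 580), (38, MIA, 580), (38, NRT, 580)}
(Flight ⋈ Airport) ⋈ Pilot (natural join on dist): {(19, ATL, 3510, 15, ORD), (19, CDG, 3510, 15, ORD), (19, HND, 3510, 15, ORD), (19, SFO, 3510, 15, ORD), (34, JFK, 3640, 2, MIA)}
π[fno, src, hours]: project onto (fno, src, hours) → {(19, ATL, 15), (19, CDG, 15), (19, HND, 15), (19, SFO, 15), (34, JFK, 2)}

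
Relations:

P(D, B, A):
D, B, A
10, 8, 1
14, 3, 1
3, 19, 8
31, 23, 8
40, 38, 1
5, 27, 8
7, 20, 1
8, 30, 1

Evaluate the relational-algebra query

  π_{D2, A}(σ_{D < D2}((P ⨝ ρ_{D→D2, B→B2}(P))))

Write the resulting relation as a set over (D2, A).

{(10, 1), (14, 1), (31, 8), (40, 1), (5, 8), (8, 1)}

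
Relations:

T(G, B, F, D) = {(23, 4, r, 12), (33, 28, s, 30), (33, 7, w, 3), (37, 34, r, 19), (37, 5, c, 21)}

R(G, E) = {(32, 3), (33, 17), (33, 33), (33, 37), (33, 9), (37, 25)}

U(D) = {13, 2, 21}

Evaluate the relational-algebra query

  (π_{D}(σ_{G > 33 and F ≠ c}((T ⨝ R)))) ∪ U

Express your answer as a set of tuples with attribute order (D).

T ⋈ R (natural join on G): {(33, 28, s, 30, 17), (33, 28, s, 30, 33), (33, 28, s, 30, 37), (33, 28, s, 30, 9), (33, 7, w, 3, 17), (33, 7, w, 3, 33), (33, 7, w, 3, 37), (33, 7, w, 3, 9), (37, 34, r, 19, 25), (37, 5, c, 21, 25)}
Selection G > 33 and F ≠ c: {(37, 34, r, 19, 25)}
π_{D} gives {19}.
Set union of the two operands is {13, 19, 2, 21}.

{13, 19, 2, 21}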